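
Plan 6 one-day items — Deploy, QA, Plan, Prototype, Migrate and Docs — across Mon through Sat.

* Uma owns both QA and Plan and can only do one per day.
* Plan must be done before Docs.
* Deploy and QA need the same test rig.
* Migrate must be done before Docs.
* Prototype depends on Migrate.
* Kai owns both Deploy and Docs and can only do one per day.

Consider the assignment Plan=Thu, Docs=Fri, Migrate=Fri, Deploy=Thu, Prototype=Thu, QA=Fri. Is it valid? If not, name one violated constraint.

Deploy and QA need the same test rig — holds.
Migrate must be done before Docs — violated.
Plan must be done before Docs — holds.
Prototype depends on Migrate — violated.
Kai owns both Deploy and Docs and can only do one per day — holds.
Uma owns both QA and Plan and can only do one per day — holds.

No. Prototype depends on Migrate is not satisfied.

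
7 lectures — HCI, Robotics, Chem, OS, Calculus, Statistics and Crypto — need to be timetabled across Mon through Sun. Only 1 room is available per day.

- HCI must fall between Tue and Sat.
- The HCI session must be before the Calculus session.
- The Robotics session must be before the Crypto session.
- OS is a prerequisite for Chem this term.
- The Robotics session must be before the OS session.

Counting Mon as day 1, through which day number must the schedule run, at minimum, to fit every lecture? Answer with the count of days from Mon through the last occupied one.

7 days

The precedence chain requires at least 3 distinct days.
With at most 1 per day and 7 lectures, at least 7 days are needed.
7 works (last occupied day: Sun): for example HCI in Tue, Calculus in Fri, Robotics in Mon, Statistics in Sun, OS in Wed, Crypto in Sat, Chem in Thu.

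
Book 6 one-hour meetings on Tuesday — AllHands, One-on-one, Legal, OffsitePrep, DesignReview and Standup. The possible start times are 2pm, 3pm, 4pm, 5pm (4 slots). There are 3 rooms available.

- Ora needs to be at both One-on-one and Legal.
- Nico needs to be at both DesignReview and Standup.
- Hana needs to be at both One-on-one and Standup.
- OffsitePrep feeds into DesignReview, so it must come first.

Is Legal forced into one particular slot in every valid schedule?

No

Legal can be 2pm (e.g. DesignReview -> 3pm; AllHands -> 2pm; OffsitePrep -> 2pm; Standup -> 4pm; Legal -> 2pm; One-on-one -> 3pm) or 3pm (e.g. OffsitePrep=2pm; Legal=3pm; One-on-one=2pm; Standup=4pm; DesignReview=3pm; AllHands=2pm).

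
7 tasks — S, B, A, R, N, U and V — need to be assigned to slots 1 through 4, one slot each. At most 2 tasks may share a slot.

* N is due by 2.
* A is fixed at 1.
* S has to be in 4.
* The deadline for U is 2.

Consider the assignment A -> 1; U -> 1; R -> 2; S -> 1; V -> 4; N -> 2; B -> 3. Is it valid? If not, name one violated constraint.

A is fixed at 1 — holds.
N is due by 2 — holds.
S has to be in 4 — violated.
At most 2 tasks may share a slot — violated.
The deadline for U is 2 — holds.

Invalid. S has to be in 4.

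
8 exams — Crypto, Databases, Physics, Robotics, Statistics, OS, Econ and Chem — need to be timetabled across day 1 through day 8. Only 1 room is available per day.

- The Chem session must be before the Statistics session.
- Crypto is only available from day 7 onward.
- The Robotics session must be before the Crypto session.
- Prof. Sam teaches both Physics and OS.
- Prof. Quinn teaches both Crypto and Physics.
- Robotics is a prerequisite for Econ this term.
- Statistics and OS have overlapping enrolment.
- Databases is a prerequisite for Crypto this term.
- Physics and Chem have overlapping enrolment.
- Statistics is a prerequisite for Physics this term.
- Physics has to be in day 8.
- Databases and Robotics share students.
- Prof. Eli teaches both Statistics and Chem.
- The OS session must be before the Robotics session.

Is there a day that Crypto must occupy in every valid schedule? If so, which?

Crypto's window is day 7–day 8.
Physics is fixed at day 8, and Crypto can't share a day with Physics.
So Crypto must be day 7.

day 7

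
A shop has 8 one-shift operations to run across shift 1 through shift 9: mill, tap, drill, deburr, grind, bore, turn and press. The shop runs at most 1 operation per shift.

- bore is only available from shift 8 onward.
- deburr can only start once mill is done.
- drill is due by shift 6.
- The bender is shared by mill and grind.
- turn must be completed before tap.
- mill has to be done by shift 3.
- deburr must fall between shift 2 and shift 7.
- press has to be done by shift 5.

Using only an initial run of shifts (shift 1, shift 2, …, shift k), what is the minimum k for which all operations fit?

The precedence chain requires at least 2 distinct shifts.
With at most 1 per shift and 8 operations, at least 8 shifts are needed.
bore can't be placed before shift 8, so the schedule must run through at least shift 8.
8 works (last occupied shift: shift 8): for example turn=shift 5; press=shift 2; deburr=shift 3; bore=shift 8; grind=shift 7; tap=shift 6; drill=shift 4; mill=shift 1.

8 shifts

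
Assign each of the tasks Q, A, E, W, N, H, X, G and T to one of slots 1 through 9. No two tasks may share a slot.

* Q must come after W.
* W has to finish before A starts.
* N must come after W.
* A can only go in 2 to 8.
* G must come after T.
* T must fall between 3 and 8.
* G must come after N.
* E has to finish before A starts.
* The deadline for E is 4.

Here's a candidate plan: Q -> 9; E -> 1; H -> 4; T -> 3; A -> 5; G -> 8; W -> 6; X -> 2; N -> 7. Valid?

Q must come after W — holds.
G must come after N — holds.
The deadline for E is 4 — holds.
A can only go in 2 to 8 — holds.
N must come after W — holds.
G must come after T — holds.
No two tasks may share a slot — holds.
W has to finish before A starts — violated.
T must fall between 3 and 8 — holds.
E has to finish before A starts — holds.

Invalid. W has to finish before A starts.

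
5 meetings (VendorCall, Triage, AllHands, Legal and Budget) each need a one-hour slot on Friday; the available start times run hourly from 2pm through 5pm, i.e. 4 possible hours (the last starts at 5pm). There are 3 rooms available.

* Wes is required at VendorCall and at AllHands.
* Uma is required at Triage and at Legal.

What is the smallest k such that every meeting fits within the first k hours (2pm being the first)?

2

With at most 3 per hour and 5 meetings, at least 2 hours are needed.
2 works (last occupied hour: 3pm): for example AllHands in 3pm, Budget in 2pm, VendorCall in 2pm, Triage in 2pm, Legal in 3pm.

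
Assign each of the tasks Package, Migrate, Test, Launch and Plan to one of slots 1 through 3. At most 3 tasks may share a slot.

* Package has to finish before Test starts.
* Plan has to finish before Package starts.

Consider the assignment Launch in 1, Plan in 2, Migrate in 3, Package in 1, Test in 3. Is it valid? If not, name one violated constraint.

At most 3 tasks may share a slot — holds.
Plan has to finish before Package starts — violated.
Package has to finish before Test starts — holds.

Invalid. Plan has to finish before Package starts.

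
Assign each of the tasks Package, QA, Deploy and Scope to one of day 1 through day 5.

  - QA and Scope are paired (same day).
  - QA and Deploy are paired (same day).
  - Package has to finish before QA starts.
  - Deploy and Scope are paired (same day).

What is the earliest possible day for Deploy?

Deploy must be in the same day as QA, which can't be before day 2, so Deploy is at least day 2.
Deploy at day 2 is achievable: Deploy in day 2; Scope in day 2; Package in day 1; QA in day 2.

day 2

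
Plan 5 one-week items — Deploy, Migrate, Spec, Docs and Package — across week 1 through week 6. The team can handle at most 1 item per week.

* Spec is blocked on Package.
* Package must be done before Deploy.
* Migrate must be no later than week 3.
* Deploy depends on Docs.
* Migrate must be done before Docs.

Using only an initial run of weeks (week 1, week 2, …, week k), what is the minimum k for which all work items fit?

5

The precedence chain requires at least 3 distinct weeks.
With at most 1 per week and 5 work items, at least 5 weeks are needed.
5 works (last occupied week: week 5): for example Deploy -> week 4; Docs -> week 2; Spec -> week 5; Package -> week 3; Migrate -> week 1.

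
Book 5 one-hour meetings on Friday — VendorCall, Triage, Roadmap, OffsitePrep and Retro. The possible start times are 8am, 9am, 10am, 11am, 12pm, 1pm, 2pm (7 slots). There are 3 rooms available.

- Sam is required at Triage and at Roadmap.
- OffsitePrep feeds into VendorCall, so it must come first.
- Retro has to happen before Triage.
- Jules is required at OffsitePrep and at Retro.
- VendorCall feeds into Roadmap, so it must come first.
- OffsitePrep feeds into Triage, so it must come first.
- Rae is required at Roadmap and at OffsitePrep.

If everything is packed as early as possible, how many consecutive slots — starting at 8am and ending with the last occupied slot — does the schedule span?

The precedence chain requires at least 3 distinct slots.
With at most 3 per slot and 5 meetings, at least 2 slots are needed.
Could 3 slots be enough, i.e. nothing placed later than 10am? No: Triage must come after OffsitePrep (at 8am or later) → {9am, 10am}; OffsitePrep must come before Triage (at 10am or earlier) → {8am, 9am}; VendorCall must come after OffsitePrep (at 8am or later) → {9am, 10am}; Retro must come before Triage (at 10am or earlier) → {8am, 9am}; Roadmap must come after VendorCall (at 9am or later) → {10am}; Triage can't share with Roadmap (10am) → {9am}; OffsitePrep must come before Triage (at 9am or earlier) → {8am}; Retro must come before Triage (at 9am or earlier) → {8am}; Retro can't share with OffsitePrep (8am) → nothing is left.
So 3 slots is not enough.
4 works (last occupied slot: 11am): for example OffsitePrep=8am; Roadmap=11am; Retro=9am; Triage=10am; VendorCall=9am.

4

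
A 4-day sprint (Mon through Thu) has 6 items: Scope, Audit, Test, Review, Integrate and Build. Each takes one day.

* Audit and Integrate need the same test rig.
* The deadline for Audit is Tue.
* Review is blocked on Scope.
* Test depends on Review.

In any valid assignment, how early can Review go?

Precedence pushes Review to at least Tue; downstream work caps Review at Wed.
Review at Tue is achievable: Scope=Mon, Review=Tue, Build=Mon, Audit=Mon, Test=Wed, Integrate=Tue.

Tue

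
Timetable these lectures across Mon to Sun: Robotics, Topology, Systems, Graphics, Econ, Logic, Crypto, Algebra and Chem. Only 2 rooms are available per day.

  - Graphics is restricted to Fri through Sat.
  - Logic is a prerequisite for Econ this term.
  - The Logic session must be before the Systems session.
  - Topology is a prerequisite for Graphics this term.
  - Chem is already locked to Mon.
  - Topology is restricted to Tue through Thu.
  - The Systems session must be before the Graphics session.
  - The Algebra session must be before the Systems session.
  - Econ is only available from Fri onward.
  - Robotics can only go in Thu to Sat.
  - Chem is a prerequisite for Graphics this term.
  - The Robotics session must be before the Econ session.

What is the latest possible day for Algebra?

Thu

Downstream work caps Algebra at Thu.
Algebra at Thu is achievable: Logic=Mon, Graphics=Sat, Econ=Fri, Topology=Tue, Crypto=Tue, Systems=Fri, Algebra=Thu, Robotics=Thu, Chem=Mon.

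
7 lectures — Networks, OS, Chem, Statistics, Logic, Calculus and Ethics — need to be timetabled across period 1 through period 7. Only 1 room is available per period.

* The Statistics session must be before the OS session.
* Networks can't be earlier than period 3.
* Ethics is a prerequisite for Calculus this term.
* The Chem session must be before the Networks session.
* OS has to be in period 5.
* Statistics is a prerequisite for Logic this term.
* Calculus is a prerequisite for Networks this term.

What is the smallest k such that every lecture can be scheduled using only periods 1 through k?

The precedence chain requires at least 3 distinct periods.
With at most 1 per period and 7 lectures, at least 7 periods are needed.
OS can't be placed before period 5, so the schedule must run through at least period 5.
7 works (last occupied period: period 7): for example Chem=period 4; Ethics=period 2; Logic=period 7; Calculus=period 3; Networks=period 6; Statistics=period 1; OS=period 5.

7 periods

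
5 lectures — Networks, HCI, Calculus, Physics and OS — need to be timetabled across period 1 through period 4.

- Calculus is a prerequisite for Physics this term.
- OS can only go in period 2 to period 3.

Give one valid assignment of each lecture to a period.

OS=period 2, Networks=period 1, Physics=period 2, HCI=period 1, Calculus=period 1

Checking: Calculus(period 1) before Physics(period 2); OS=period 2 in [period 2,period 3].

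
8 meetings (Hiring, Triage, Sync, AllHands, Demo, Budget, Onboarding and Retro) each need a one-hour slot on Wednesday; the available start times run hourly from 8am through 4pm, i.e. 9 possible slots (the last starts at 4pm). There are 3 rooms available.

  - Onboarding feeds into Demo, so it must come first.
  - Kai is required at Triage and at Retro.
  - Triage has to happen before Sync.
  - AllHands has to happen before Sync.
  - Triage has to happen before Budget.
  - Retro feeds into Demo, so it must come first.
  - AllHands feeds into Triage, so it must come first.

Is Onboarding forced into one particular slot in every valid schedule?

No

Onboarding can be 8am (e.g. Retro -> 8am, Budget -> 10am, Sync -> 10am, Triage -> 9am, Demo -> 9am, Onboarding -> 8am, AllHands -> 8am, Hiring -> 9am) or 9am (e.g. Budget -> 10am; Retro -> 8am; Onboarding -> 9am; Sync -> 10am; Triage -> 9am; Demo -> 10am; AllHands -> 8am; Hiring -> 8am).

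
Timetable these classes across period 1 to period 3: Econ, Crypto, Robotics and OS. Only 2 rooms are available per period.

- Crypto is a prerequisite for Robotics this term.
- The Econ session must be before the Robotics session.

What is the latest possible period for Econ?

period 2

Downstream work caps Econ at period 2.
Econ at period 2 is achievable: Robotics=period 3; Crypto=period 1; OS=period 1; Econ=period 2.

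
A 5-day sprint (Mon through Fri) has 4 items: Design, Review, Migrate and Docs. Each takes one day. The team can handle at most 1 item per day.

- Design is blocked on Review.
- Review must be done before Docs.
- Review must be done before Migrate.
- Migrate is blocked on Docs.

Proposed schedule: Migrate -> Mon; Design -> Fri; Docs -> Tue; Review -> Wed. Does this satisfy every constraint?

No — it violates: Review must be done before Migrate

The team can handle at most 1 item per day — holds.
Review must be done before Migrate — violated.
Review must be done before Docs — violated.
Design is blocked on Review — holds.
Migrate is blocked on Docs — violated.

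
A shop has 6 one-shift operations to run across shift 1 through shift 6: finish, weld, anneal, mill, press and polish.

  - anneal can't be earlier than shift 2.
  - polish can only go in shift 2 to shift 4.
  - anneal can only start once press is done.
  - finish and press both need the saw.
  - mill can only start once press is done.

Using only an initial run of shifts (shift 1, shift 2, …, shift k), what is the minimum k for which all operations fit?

2

The precedence chain requires at least 2 distinct shifts.
2 works (last occupied shift: shift 2): for example polish -> shift 2, anneal -> shift 2, press -> shift 1, mill -> shift 2, weld -> shift 1, finish -> shift 2.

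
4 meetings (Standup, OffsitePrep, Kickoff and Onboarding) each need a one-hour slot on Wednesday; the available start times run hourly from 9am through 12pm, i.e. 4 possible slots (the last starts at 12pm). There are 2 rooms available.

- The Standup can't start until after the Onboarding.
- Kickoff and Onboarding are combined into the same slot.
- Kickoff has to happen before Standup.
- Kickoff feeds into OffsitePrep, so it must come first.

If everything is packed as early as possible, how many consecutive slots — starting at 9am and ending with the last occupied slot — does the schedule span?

The precedence chain requires at least 2 distinct slots.
With at most 2 per slot and 4 meetings, at least 2 slots are needed.
2 works (last occupied slot: 10am): for example OffsitePrep in 10am, Kickoff in 9am, Onboarding in 9am, Standup in 10am.

2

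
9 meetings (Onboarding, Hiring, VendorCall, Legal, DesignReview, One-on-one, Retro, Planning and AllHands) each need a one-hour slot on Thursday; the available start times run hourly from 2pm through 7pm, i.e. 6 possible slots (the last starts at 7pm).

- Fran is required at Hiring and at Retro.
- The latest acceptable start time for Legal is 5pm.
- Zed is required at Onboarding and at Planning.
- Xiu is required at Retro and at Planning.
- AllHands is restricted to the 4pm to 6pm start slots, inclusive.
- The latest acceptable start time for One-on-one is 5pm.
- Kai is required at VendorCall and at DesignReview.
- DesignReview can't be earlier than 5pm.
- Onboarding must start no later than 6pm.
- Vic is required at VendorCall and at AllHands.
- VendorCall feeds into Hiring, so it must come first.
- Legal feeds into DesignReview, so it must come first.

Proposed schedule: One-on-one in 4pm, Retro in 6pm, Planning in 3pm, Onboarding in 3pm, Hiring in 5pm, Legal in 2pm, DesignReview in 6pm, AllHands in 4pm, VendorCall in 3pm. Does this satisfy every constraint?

Invalid. Zed is required at Onboarding and at Planning.

VendorCall feeds into Hiring, so it must come first — holds.
Zed is required at Onboarding and at Planning — violated.
The latest acceptable start time for Legal is 5pm — holds.
Vic is required at VendorCall and at AllHands — holds.
AllHands is restricted to the 4pm to 6pm start slots, inclusive — holds.
Xiu is required at Retro and at Planning — holds.
Kai is required at VendorCall and at DesignReview — holds.
Onboarding must start no later than 6pm — holds.
The latest acceptable start time for One-on-one is 5pm — holds.
Legal feeds into DesignReview, so it must come first — holds.
DesignReview can't be earlier than 5pm — holds.
Fran is required at Hiring and at Retro — holds.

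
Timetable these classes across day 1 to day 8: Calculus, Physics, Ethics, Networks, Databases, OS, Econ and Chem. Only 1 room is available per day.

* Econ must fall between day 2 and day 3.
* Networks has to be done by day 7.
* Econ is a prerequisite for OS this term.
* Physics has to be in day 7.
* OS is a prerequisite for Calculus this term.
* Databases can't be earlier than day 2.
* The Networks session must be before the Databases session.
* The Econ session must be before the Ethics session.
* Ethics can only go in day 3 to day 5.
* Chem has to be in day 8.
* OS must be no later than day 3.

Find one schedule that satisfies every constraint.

Econ=day 2; Databases=day 5; Calculus=day 6; Chem=day 8; Physics=day 7; Networks=day 1; Ethics=day 4; OS=day 3

Checking: Networks(day 1) before Databases(day 5); Econ(day 2) before OS(day 3); OS(day 3) before Calculus(day 6); Econ(day 2) before Ethics(day 4); Econ=day 2 in [day 2,day 3]; OS=day 3 in [day 1,day 3]; Databases=day 5 in [day 2,day 8]; Ethics=day 4 in [day 3,day 5]; Physics=day 7 in [day 7,day 7]; Chem=day 8 in [day 8,day 8]; Networks=day 1 in [day 1,day 7]; max 1 per day (cap 1).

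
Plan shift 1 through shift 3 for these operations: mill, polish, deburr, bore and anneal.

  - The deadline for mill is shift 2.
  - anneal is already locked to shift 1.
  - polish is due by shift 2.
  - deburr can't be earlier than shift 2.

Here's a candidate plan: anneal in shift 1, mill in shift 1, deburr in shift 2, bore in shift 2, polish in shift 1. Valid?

Yes, all constraints hold

deburr can't be earlier than shift 2 — holds.
anneal is already locked to shift 1 — holds.
polish is due by shift 2 — holds.
The deadline for mill is shift 2 — holds.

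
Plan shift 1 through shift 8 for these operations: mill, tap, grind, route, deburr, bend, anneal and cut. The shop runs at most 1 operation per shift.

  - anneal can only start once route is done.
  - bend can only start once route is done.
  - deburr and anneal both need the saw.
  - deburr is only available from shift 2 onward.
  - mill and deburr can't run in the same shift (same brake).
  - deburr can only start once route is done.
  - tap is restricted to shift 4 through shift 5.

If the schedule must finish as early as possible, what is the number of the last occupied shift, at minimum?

shift 8

The precedence chain requires at least 2 distinct shifts.
With at most 1 per shift and 8 operations, at least 8 shifts are needed.
tap can't be placed before shift 4, so the schedule must run through at least shift 4.
8 works (last occupied shift: shift 8): for example tap -> shift 4; mill -> shift 6; route -> shift 1; anneal -> shift 5; cut -> shift 8; deburr -> shift 2; bend -> shift 3; grind -> shift 7.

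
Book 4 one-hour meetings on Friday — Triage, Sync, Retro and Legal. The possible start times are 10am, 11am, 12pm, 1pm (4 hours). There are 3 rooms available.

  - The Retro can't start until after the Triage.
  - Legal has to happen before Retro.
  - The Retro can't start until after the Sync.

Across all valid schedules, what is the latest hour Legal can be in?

Downstream work caps Legal at 12pm.
Legal at 12pm is achievable: Triage in 10am, Legal in 12pm, Sync in 10am, Retro in 1pm.

12pm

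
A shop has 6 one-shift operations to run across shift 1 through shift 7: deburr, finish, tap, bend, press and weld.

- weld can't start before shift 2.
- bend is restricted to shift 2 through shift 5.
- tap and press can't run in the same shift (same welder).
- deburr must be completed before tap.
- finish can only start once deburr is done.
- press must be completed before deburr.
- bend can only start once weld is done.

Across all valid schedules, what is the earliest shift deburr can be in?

shift 2

Precedence pushes deburr to at least shift 2; downstream work caps deburr at shift 6.
deburr at shift 2 is achievable: tap in shift 3; weld in shift 2; finish in shift 3; press in shift 1; deburr in shift 2; bend in shift 3.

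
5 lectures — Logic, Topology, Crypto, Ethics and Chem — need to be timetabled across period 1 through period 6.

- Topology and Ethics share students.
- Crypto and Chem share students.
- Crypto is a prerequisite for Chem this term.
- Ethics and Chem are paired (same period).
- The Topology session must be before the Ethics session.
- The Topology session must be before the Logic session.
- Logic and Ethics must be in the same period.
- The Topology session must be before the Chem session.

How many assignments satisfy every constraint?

55

Splitting on Logic: it can be period 2 (1), period 3 (4), period 4 (9), period 5 (16), period 6 (25). Listing each branch's schedules as (Topology, Crypto, Ethics, Chem) by period number:
Logic=period 2: (1,1,2,2) — 1.
Logic=period 3: (1,1,3,3) (1,2,3,3) (2,1,3,3) (2,2,3,3) — 4.
Logic=period 4: (1,1,4,4) (1,2,4,4) (1,3,4,4) (2,1,4,4) (2,2,4,4) (2,3,4,4) (3,1,4,4) (3,2,4,4) (3,3,4,4) — 9.
Logic=period 5: (1,1,5,5) (1,2,5,5) (1,3,5,5) (1,4,5,5) (2,1,5,5) (2,2,5,5) (2,3,5,5) (2,4,5,5) (3,1,5,5) (3,2,5,5) (3,3,5,5) (3,4,5,5) (4,1,5,5) (4,2,5,5) (4,3,5,5) (4,4,5,5) — 16.
Logic=period 6: (1,1,6,6) (1,2,6,6) (1,3,6,6) (1,4,6,6) (1,5,6,6) (2,1,6,6) (2,2,6,6) (2,3,6,6) (2,4,6,6) (2,5,6,6) (3,1,6,6) (3,2,6,6) (3,3,6,6) (3,4,6,6) (3,5,6,6) (4,1,6,6) (4,2,6,6) (4,3,6,6) (4,4,6,6) (4,5,6,6) (5,1,6,6) (5,2,6,6) (5,3,6,6) (5,4,6,6) (5,5,6,6) — 25.
Summing: 1 + 4 + 9 + 16 + 25 = 55.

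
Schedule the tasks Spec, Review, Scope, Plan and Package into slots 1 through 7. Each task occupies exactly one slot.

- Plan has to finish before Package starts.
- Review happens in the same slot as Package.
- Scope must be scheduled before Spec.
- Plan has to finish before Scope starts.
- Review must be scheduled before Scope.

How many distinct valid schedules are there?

Splitting on Spec: it can be 4 (1), 5 (4), 6 (10), 7 (20). Listing each branch's schedules as (Review, Scope, Plan, Package):
Spec=4: (2,3,1,2) — 1.
Spec=5: (2,3,1,2) (2,4,1,2) (3,4,1,3) (3,4,2,3) — 4.
Spec=6: (2,3,1,2) (2,4,1,2) (2,5,1,2) (3,4,1,3) (3,4,2,3) (3,5,1,3) (3,5,2,3) (4,5,1,4) (4,5,2,4) (4,5,3,4) — 10.
Spec=7: (2,3,1,2) (2,4,1,2) (2,5,1,2) (2,6,1,2) (3,4,1,3) (3,4,2,3) (3,5,1,3) (3,5,2,3) (3,6,1,3) (3,6,2,3) (4,5,1,4) (4,5,2,4) (4,5,3,4) (4,6,1,4) (4,6,2,4) (4,6,3,4) (5,6,1,5) (5,6,2,5) (5,6,3,5) (5,6,4,5) — 20.
Summing: 1 + 4 + 10 + 20 = 35.

35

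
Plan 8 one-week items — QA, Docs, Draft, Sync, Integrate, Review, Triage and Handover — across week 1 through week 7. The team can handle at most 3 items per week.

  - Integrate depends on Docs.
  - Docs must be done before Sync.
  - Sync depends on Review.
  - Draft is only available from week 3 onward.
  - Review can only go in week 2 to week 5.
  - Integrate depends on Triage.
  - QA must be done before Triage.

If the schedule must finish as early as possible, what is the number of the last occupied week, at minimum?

The precedence chain requires at least 3 distinct weeks.
With at most 3 per week and 8 work items, at least 3 weeks are needed.
3 works (last occupied week: week 3): for example Handover -> week 1; Docs -> week 1; Triage -> week 2; Draft -> week 3; Integrate -> week 3; Review -> week 2; Sync -> week 3; QA -> week 1.

week 3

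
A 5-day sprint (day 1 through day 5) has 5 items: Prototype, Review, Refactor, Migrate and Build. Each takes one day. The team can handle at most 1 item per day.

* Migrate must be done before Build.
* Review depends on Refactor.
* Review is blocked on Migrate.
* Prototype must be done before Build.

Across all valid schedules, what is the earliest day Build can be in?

Precedence pushes Build to at least day 2.
Build at day 3 is achievable: Refactor in day 4; Review in day 5; Build in day 3; Prototype in day 2; Migrate in day 1.
Nothing earlier works — the capacity limit rule out every day before day 3.

day 3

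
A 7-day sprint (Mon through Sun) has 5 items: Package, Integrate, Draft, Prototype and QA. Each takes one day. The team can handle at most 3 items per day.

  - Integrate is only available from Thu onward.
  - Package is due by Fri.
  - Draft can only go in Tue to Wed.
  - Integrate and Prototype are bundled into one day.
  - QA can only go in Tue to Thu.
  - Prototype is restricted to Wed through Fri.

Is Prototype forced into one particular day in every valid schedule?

Prototype can be Thu (e.g. Draft in Tue, Prototype in Thu, Integrate in Thu, QA in Tue, Package in Mon) or Fri (e.g. Draft in Tue, Prototype in Fri, Integrate in Fri, QA in Tue, Package in Mon).

No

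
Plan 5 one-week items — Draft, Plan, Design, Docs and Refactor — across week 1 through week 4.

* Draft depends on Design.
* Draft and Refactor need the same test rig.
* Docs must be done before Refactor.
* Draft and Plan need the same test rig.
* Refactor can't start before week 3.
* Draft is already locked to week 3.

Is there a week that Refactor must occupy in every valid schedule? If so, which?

week 4

Refactor's window is week 3–week 4.
Draft is fixed at week 3, and Refactor can't share a week with Draft.
So Refactor must be week 4.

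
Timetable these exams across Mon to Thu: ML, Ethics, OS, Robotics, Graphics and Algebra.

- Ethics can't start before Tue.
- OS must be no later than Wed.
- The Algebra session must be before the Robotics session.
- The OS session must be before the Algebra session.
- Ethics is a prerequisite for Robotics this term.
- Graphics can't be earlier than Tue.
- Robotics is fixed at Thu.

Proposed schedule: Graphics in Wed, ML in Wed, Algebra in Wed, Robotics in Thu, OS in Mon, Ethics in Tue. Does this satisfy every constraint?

Robotics is fixed at Thu — holds.
Ethics can't start before Tue — holds.
The Algebra session must be before the Robotics session — holds.
Ethics is a prerequisite for Robotics this term — holds.
OS must be no later than Wed — holds.
Graphics can't be earlier than Tue — holds.
The OS session must be before the Algebra session — holds.

Valid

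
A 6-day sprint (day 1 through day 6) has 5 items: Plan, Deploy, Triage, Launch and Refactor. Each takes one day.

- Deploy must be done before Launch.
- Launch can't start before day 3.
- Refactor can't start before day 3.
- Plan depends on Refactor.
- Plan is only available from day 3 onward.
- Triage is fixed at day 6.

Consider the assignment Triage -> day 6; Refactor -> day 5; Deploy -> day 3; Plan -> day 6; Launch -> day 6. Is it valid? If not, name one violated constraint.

Yes

Plan depends on Refactor — holds.
Launch can't start before day 3 — holds.
Refactor can't start before day 3 — holds.
Deploy must be done before Launch — holds.
Triage is fixed at day 6 — holds.
Plan is only available from day 3 onward — holds.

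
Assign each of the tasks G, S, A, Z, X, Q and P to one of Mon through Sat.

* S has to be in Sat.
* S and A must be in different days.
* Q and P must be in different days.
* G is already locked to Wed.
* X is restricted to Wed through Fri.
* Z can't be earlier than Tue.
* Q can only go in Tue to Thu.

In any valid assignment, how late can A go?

Fri

A at Fri is achievable: A in Fri, P in Mon, Z in Tue, X in Wed, Q in Tue, S in Sat, G in Wed.
Nothing later works — the conflict constraints rule out every day after Fri.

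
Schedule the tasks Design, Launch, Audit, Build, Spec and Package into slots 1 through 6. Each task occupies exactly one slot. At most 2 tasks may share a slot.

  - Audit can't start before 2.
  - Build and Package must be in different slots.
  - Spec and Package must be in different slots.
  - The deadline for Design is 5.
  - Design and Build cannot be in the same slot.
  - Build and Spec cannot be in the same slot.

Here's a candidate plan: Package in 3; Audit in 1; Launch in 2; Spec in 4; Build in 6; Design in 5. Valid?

No. Audit can't start before 2 is not satisfied.

Spec and Package must be in different slots — holds.
At most 2 tasks may share a slot — holds.
Audit can't start before 2 — violated.
Build and Spec cannot be in the same slot — holds.
Build and Package must be in different slots — holds.
The deadline for Design is 5 — holds.
Design and Build cannot be in the same slot — holds.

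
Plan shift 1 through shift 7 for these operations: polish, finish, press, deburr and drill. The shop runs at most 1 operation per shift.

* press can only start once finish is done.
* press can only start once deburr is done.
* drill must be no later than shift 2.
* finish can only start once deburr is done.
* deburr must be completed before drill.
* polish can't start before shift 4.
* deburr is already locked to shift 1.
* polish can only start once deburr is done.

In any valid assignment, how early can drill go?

shift 2

Precedence pushes drill to at least shift 2; drill's own window allows nothing later than shift 2.
drill at shift 2 is achievable: press=shift 5; finish=shift 3; polish=shift 4; drill=shift 2; deburr=shift 1.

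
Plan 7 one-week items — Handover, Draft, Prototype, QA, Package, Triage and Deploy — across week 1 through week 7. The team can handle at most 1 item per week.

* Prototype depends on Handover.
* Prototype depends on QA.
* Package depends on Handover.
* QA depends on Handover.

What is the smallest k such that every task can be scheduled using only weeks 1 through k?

7

The precedence chain requires at least 3 distinct weeks.
With at most 1 per week and 7 tasks, at least 7 weeks are needed.
7 works (last occupied week: week 7): for example Handover in week 1; Prototype in week 3; Package in week 4; Deploy in week 7; Triage in week 6; Draft in week 5; QA in week 2.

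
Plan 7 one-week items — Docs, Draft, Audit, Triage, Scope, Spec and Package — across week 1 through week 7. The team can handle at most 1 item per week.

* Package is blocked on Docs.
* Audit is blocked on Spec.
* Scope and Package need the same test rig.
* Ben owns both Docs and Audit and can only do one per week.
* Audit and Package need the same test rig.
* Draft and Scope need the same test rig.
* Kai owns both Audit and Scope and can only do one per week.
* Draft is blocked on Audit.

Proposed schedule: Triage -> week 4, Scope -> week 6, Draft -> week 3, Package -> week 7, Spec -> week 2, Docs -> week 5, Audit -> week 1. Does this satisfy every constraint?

No — it violates: Audit is blocked on Spec

Audit is blocked on Spec — violated.
Package is blocked on Docs — holds.
Audit and Package need the same test rig — holds.
Scope and Package need the same test rig — holds.
Ben owns both Docs and Audit and can only do one per week — holds.
The team can handle at most 1 item per week — holds.
Kai owns both Audit and Scope and can only do one per week — holds.
Draft is blocked on Audit — holds.
Draft and Scope need the same test rig — holds.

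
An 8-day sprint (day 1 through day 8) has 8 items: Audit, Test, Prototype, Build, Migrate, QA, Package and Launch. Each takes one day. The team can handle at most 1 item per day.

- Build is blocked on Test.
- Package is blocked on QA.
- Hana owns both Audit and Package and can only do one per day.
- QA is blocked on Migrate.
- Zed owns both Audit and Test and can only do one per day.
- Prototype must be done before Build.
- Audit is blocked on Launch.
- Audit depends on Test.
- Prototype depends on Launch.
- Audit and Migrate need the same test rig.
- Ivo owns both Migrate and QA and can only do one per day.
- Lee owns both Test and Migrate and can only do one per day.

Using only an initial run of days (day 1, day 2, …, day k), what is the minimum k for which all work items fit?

The precedence chain requires at least 3 distinct days.
With at most 1 per day and 8 work items, at least 8 days are needed.
8 works (last occupied day: day 8): for example Prototype in day 4; Test in day 1; Build in day 5; QA in day 7; Package in day 8; Audit in day 3; Launch in day 2; Migrate in day 6.

8 days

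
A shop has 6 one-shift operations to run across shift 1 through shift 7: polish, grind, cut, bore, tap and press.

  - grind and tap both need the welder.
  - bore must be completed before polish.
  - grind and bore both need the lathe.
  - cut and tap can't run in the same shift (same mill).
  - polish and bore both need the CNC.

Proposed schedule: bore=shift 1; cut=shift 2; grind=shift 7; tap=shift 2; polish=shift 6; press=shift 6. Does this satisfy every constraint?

Invalid. cut and tap can't run in the same shift (same mill).

grind and tap both need the welder — holds.
cut and tap can't run in the same shift (same mill) — violated.
polish and bore both need the CNC — holds.
bore must be completed before polish — holds.
grind and bore both need the lathe — holds.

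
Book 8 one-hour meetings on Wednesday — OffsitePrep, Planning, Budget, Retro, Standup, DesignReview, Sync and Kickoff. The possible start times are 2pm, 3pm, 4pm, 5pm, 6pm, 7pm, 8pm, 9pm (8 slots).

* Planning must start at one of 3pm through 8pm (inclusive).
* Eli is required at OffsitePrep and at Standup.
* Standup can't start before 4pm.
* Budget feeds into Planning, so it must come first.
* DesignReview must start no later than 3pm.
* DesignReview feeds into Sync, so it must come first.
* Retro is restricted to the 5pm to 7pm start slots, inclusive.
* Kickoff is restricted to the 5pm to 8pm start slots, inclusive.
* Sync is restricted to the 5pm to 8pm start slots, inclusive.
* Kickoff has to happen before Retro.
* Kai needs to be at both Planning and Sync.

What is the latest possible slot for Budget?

Downstream work caps Budget at 7pm.
Budget at 7pm is achievable: Sync=5pm; Standup=4pm; Kickoff=5pm; DesignReview=2pm; Planning=8pm; Budget=7pm; OffsitePrep=2pm; Retro=6pm.

7pm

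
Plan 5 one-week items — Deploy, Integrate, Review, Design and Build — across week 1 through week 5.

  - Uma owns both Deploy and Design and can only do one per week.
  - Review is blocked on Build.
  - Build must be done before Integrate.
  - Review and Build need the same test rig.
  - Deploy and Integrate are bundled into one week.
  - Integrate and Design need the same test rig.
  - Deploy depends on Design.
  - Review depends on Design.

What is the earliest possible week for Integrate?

week 2

Precedence pushes Integrate to at least week 2.
Integrate at week 2 is achievable: Build in week 1, Review in week 2, Integrate in week 2, Deploy in week 2, Design in week 1.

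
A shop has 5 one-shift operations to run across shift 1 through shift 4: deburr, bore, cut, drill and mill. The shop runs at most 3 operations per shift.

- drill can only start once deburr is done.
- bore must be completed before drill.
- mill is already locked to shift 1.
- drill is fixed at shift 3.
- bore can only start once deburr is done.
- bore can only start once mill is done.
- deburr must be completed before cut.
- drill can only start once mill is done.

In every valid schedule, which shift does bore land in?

shift 2

mill is fixed at shift 1 and must come before bore, so bore is at least shift 2.
drill is fixed at shift 3 and must come after bore, so bore is at most shift 2.
So bore must be shift 2.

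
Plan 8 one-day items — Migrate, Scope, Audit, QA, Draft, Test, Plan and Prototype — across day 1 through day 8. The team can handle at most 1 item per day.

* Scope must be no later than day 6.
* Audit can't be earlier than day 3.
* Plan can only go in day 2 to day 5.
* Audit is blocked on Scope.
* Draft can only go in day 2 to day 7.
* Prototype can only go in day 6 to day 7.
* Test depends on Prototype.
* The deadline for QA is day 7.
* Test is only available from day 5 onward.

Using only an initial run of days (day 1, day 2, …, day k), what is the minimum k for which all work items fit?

The precedence chain requires at least 2 distinct days.
With at most 1 per day and 8 work items, at least 8 days are needed.
Propagating the time windows through the other constraints, Test can't land before day 7, so the schedule must run through at least day 7.
8 works (last occupied day: day 8): for example Draft=day 4, Audit=day 3, Prototype=day 6, Test=day 7, Migrate=day 8, Scope=day 1, Plan=day 2, QA=day 5.

8 days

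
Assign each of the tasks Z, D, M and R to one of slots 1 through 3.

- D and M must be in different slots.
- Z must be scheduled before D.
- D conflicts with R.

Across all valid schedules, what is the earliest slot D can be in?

2

Precedence pushes D to at least 2.
D at 2 is achievable: M=1, Z=1, D=2, R=1.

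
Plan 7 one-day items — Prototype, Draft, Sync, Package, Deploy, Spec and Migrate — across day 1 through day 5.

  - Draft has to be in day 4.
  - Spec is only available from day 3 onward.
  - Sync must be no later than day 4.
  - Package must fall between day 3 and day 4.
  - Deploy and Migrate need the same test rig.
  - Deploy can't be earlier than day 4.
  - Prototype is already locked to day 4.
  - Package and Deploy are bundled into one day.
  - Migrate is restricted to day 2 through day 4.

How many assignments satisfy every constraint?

Splitting on Sync: it can be day 1 (6), day 2 (6), day 3 (6), day 4 (6). Listing each branch's schedules as (Prototype, Draft, Package, Deploy, Spec, Migrate) by day number:
Sync=day 1: (4,4,4,4,3,2) (4,4,4,4,3,3) (4,4,4,4,4,2) (4,4,4,4,4,3) (4,4,4,4,5,2) (4,4,4,4,5,3) — 6.
Sync=day 2: (4,4,4,4,3,2) (4,4,4,4,3,3) (4,4,4,4,4,2) (4,4,4,4,4,3) (4,4,4,4,5,2) (4,4,4,4,5,3) — 6.
Sync=day 3: (4,4,4,4,3,2) (4,4,4,4,3,3) (4,4,4,4,4,2) (4,4,4,4,4,3) (4,4,4,4,5,2) (4,4,4,4,5,3) — 6.
Sync=day 4: (4,4,4,4,3,2) (4,4,4,4,3,3) (4,4,4,4,4,2) (4,4,4,4,4,3) (4,4,4,4,5,2) (4,4,4,4,5,3) — 6.
Summing: 6 + 6 + 6 + 6 = 24.

24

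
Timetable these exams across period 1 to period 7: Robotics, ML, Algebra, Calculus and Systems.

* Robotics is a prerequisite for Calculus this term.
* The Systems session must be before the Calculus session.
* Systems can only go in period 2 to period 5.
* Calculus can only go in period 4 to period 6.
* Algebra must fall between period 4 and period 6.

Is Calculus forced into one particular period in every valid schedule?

No

Calculus can be period 4 (e.g. Algebra -> period 4, ML -> period 1, Calculus -> period 4, Systems -> period 2, Robotics -> period 1) or period 5 (e.g. Calculus=period 5; ML=period 1; Robotics=period 1; Systems=period 2; Algebra=period 4).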